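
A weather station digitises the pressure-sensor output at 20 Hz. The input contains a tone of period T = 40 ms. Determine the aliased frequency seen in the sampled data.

T = 40 ms → f = 1/T = 25 Hz.
25 Hz mod fs = 5 Hz.
5 Hz ≤ fs/2 = 10 Hz, appears at 5 Hz.

5 Hz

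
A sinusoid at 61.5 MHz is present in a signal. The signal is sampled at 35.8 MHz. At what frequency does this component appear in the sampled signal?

10.1 MHz

61.5 MHz mod fs = 25.7 MHz.
25.7 MHz > fs/2 = 17.9 MHz, folds to fs − 25.7 MHz = 10.1 MHz.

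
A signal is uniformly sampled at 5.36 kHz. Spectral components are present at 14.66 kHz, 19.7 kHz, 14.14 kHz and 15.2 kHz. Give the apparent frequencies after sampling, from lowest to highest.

fs/2 = 2.68 kHz.
14.66 kHz mod fs = 3.94 kHz.
3.94 kHz > fs/2 = 2.68 kHz, folds to fs − 3.94 kHz = 1.42 kHz.
19.7 kHz mod fs = 3.62 kHz.
3.62 kHz > fs/2 = 2.68 kHz, folds to fs − 3.62 kHz = 1.74 kHz.
14.14 kHz mod fs = 3.42 kHz.
3.42 kHz > fs/2 = 2.68 kHz, folds to fs − 3.42 kHz = 1.94 kHz.
15.2 kHz mod fs = 4.48 kHz.
4.48 kHz > fs/2 = 2.68 kHz, folds to fs − 4.48 kHz = 0.88 kHz.
Distinct values: {0.88 kHz, 1.42 kHz, 1.74 kHz, 1.94 kHz}.

0.88 kHz, 1.42 kHz, 1.74 kHz, 1.94 kHz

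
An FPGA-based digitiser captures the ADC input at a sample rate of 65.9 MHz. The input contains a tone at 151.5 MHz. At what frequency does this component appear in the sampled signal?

19.7 MHz

151.5 MHz mod fs = 19.7 MHz.
19.7 MHz ≤ fs/2 = 32.95 MHz, appears at 19.7 MHz.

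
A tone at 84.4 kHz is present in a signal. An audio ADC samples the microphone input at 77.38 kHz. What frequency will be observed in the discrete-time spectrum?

84.4 kHz mod fs = 7.02 kHz.
7.02 kHz ≤ fs/2 = 38.69 kHz, appears at 7.02 kHz.

7.02 kHz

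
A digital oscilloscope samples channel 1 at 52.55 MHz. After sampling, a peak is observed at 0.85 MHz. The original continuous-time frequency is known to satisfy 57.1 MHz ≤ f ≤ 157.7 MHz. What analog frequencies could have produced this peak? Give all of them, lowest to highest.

104.25 MHz, 105.95 MHz, 156.8 MHz

Frequencies that alias to 0.85 MHz are k·fs ± 0.85 MHz for integer k ≥ 0.
k=0: 0.85 MHz.
k=1: 51.7 MHz, 53.4 MHz.
k=2: 104.25 MHz, 105.95 MHz.
k=3: 156.8 MHz, 158.5 MHz.
k=4: 209.35 MHz, 211.05 MHz.
Within [57.1 MHz, 157.7 MHz]: 104.25 MHz, 105.95 MHz, 156.8 MHz.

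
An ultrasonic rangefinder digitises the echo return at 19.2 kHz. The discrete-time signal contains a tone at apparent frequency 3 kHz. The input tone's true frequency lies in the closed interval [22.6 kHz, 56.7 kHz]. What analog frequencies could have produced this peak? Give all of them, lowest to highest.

Frequencies that alias to 3 kHz are k·fs ± 3 kHz for integer k ≥ 0.
k=0: 3 kHz.
k=1: 16.2 kHz, 22.2 kHz.
k=2: 35.4 kHz, 41.4 kHz.
k=3: 54.6 kHz, 60.6 kHz.
k=4: 73.8 kHz, 79.8 kHz.
Within [22.6 kHz, 56.7 kHz]: 35.4 kHz, 41.4 kHz, 54.6 kHz.

35.4 kHz, 41.4 kHz, 54.6 kHz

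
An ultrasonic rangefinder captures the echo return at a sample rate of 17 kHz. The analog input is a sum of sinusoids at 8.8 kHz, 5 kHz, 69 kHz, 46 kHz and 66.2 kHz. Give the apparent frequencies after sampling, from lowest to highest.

fs/2 = 8.5 kHz.
8.8 kHz > fs/2 = 8.5 kHz, folds to fs − 8.8 kHz = 8.2 kHz.
5 kHz ≤ fs/2 = 8.5 kHz, passes unchanged.
69 kHz mod fs = 1 kHz.
1 kHz ≤ fs/2 = 8.5 kHz, appears at 1 kHz.
46 kHz mod fs = 12 kHz.
12 kHz > fs/2 = 8.5 kHz, folds to fs − 12 kHz = 5 kHz.
66.2 kHz mod fs = 15.2 kHz.
15.2 kHz > fs/2 = 8.5 kHz, folds to fs − 15.2 kHz = 1.8 kHz.
Distinct values: {1 kHz, 1.8 kHz, 5 kHz, 8.2 kHz}.

1 kHz, 1.8 kHz, 5 kHz, 8.2 kHz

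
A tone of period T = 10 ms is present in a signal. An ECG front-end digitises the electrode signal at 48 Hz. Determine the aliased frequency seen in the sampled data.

T = 10 ms → f = 1/T = 100 Hz.
100 Hz mod fs = 4 Hz.
4 Hz ≤ fs/2 = 24 Hz, appears at 4 Hz.

4 Hz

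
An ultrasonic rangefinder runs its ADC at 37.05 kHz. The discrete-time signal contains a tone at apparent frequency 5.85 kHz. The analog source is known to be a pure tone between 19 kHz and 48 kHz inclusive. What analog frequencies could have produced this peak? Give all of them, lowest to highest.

31.2 kHz, 42.9 kHz

Frequencies that alias to 5.85 kHz are k·fs ± 5.85 kHz for integer k ≥ 0.
k=0: 5.85 kHz.
k=1: 31.2 kHz, 42.9 kHz.
k=2: 68.25 kHz, 79.95 kHz.
Within [19 kHz, 48 kHz]: 31.2 kHz, 42.9 kHz.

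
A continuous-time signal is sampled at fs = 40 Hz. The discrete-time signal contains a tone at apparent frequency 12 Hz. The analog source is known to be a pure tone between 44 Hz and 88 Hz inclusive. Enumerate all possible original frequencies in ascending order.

Frequencies that alias to 12 Hz are k·fs ± 12 Hz for integer k ≥ 0.
k=0: 12 Hz.
k=1: 28 Hz, 52 Hz.
k=2: 68 Hz, 92 Hz.
k=3: 108 Hz, 132 Hz.
Within [44 Hz, 88 Hz]: 52 Hz, 68 Hz.

52 Hz, 68 Hz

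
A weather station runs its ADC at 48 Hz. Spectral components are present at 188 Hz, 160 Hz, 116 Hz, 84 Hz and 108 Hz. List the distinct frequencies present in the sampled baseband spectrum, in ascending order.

4 Hz, 12 Hz, 16 Hz, 20 Hz

fs/2 = 24 Hz.
188 Hz mod fs = 44 Hz.
44 Hz > fs/2 = 24 Hz, folds to fs − 44 Hz = 4 Hz.
160 Hz mod fs = 16 Hz.
16 Hz ≤ fs/2 = 24 Hz, appears at 16 Hz.
116 Hz mod fs = 20 Hz.
20 Hz ≤ fs/2 = 24 Hz, appears at 20 Hz.
84 Hz mod fs = 36 Hz.
36 Hz > fs/2 = 24 Hz, folds to fs − 36 Hz = 12 Hz.
108 Hz mod fs = 12 Hz.
12 Hz ≤ fs/2 = 24 Hz, appears at 12 Hz.
Distinct values: {4 Hz, 12 Hz, 16 Hz, 20 Hz}.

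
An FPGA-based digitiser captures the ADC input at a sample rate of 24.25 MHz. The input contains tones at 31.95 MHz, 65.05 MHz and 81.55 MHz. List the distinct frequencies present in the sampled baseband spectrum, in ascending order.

fs/2 = 12.125 MHz.
31.95 MHz mod fs = 7.7 MHz.
7.7 MHz ≤ fs/2 = 12.125 MHz, appears at 7.7 MHz.
65.05 MHz mod fs = 16.55 MHz.
16.55 MHz > fs/2 = 12.125 MHz, folds to fs − 16.55 MHz = 7.7 MHz.
81.55 MHz mod fs = 8.8 MHz.
8.8 MHz ≤ fs/2 = 12.125 MHz, appears at 8.8 MHz.
Distinct values: {7.7 MHz, 8.8 MHz}.

7.7 MHz, 8.8 MHz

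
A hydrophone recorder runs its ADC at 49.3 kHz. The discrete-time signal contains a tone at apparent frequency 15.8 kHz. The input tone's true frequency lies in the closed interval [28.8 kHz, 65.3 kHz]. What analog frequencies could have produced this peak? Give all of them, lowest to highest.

Frequencies that alias to 15.8 kHz are k·fs ± 15.8 kHz for integer k ≥ 0.
k=0: 15.8 kHz.
k=1: 33.5 kHz, 65.1 kHz.
k=2: 82.8 kHz, 114.4 kHz.
Within [28.8 kHz, 65.3 kHz]: 33.5 kHz, 65.1 kHz.

33.5 kHz, 65.1 kHz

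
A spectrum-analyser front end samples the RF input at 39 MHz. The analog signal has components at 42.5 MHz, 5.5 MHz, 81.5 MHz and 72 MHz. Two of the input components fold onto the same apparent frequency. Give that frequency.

3.5 MHz

fs/2 = 19.5 MHz.
42.5 MHz mod fs = 3.5 MHz.
3.5 MHz ≤ fs/2 = 19.5 MHz, appears at 3.5 MHz.
5.5 MHz ≤ fs/2 = 19.5 MHz, passes unchanged.
81.5 MHz mod fs = 3.5 MHz.
3.5 MHz ≤ fs/2 = 19.5 MHz, appears at 3.5 MHz.
72 MHz mod fs = 33 MHz.
33 MHz > fs/2 = 19.5 MHz, folds to fs − 33 MHz = 6 MHz.
42.5 MHz and 81.5 MHz both map to 3.5 MHz.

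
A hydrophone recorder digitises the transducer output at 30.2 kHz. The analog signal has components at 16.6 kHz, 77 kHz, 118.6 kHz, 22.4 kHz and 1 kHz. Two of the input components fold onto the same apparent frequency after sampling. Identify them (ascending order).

fs/2 = 15.1 kHz.
16.6 kHz > fs/2 = 15.1 kHz, folds to fs − 16.6 kHz = 13.6 kHz.
77 kHz mod fs = 16.6 kHz.
16.6 kHz > fs/2 = 15.1 kHz, folds to fs − 16.6 kHz = 13.6 kHz.
118.6 kHz mod fs = 28 kHz.
28 kHz > fs/2 = 15.1 kHz, folds to fs − 28 kHz = 2.2 kHz.
22.4 kHz > fs/2 = 15.1 kHz, folds to fs − 22.4 kHz = 7.8 kHz.
1 kHz ≤ fs/2 = 15.1 kHz, passes unchanged.
16.6 kHz and 77 kHz both map to 13.6 kHz.

16.6 kHz, 77 kHz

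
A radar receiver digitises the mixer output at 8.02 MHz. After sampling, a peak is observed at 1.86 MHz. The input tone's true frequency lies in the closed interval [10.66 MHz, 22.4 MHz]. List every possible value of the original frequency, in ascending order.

Frequencies that alias to 1.86 MHz are k·fs ± 1.86 MHz for integer k ≥ 0.
k=0: 1.86 MHz.
k=1: 6.16 MHz, 9.88 MHz.
k=2: 14.18 MHz, 17.9 MHz.
k=3: 22.2 MHz, 25.92 MHz.
k=4: 30.22 MHz, 33.94 MHz.
Within [10.66 MHz, 22.4 MHz]: 14.18 MHz, 17.9 MHz, 22.2 MHz.

14.18 MHz, 17.9 MHz, 22.2 MHz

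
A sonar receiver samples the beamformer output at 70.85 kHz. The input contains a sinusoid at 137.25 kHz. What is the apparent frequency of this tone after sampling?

137.25 kHz mod fs = 66.4 kHz.
66.4 kHz > fs/2 = 35.425 kHz, folds to fs − 66.4 kHz = 4.45 kHz.

4.45 kHz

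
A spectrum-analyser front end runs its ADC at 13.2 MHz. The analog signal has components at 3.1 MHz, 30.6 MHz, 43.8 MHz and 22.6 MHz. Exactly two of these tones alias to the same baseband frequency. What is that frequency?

fs/2 = 6.6 MHz.
3.1 MHz ≤ fs/2 = 6.6 MHz, passes unchanged.
30.6 MHz mod fs = 4.2 MHz.
4.2 MHz ≤ fs/2 = 6.6 MHz, appears at 4.2 MHz.
43.8 MHz mod fs = 4.2 MHz.
4.2 MHz ≤ fs/2 = 6.6 MHz, appears at 4.2 MHz.
22.6 MHz mod fs = 9.4 MHz.
9.4 MHz > fs/2 = 6.6 MHz, folds to fs − 9.4 MHz = 3.8 MHz.
30.6 MHz and 43.8 MHz both map to 4.2 MHz.

4.2 MHz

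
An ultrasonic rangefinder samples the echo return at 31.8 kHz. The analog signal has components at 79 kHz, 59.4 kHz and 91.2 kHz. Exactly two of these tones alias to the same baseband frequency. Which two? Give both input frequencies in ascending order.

59.4 kHz, 91.2 kHz

fs/2 = 15.9 kHz.
79 kHz mod fs = 15.4 kHz.
15.4 kHz ≤ fs/2 = 15.9 kHz, appears at 15.4 kHz.
59.4 kHz mod fs = 27.6 kHz.
27.6 kHz > fs/2 = 15.9 kHz, folds to fs − 27.6 kHz = 4.2 kHz.
91.2 kHz mod fs = 27.6 kHz.
27.6 kHz > fs/2 = 15.9 kHz, folds to fs − 27.6 kHz = 4.2 kHz.
59.4 kHz and 91.2 kHz both map to 4.2 kHz.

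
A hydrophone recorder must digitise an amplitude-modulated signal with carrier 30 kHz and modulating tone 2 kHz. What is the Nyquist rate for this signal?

AM sidebands sit at fc ± fm = 28 kHz and 32 kHz.
Highest-frequency component: 32 kHz.
Nyquist rate = 2 × 32 kHz = 64 kHz.

64 kHz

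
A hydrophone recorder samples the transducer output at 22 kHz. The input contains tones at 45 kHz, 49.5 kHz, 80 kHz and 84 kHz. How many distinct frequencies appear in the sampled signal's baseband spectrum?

4

fs/2 = 11 kHz.
45 kHz mod fs = 1 kHz.
1 kHz ≤ fs/2 = 11 kHz, appears at 1 kHz.
49.5 kHz mod fs = 5.5 kHz.
5.5 kHz ≤ fs/2 = 11 kHz, appears at 5.5 kHz.
80 kHz mod fs = 14 kHz.
14 kHz > fs/2 = 11 kHz, folds to fs − 14 kHz = 8 kHz.
84 kHz mod fs = 18 kHz.
18 kHz > fs/2 = 11 kHz, folds to fs − 18 kHz = 4 kHz.
Distinct values: {1 kHz, 4 kHz, 5.5 kHz, 8 kHz} → 4.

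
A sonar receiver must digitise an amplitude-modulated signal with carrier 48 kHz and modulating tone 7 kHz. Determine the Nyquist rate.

110 kHz

AM sidebands sit at fc ± fm = 41 kHz and 55 kHz.
Highest-frequency component: 55 kHz.
Nyquist rate = 2 × 55 kHz = 110 kHz.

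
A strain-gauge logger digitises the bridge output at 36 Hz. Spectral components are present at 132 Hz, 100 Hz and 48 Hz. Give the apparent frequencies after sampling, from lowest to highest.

8 Hz, 12 Hz

fs/2 = 18 Hz.
132 Hz mod fs = 24 Hz.
24 Hz > fs/2 = 18 Hz, folds to fs − 24 Hz = 12 Hz.
100 Hz mod fs = 28 Hz.
28 Hz > fs/2 = 18 Hz, folds to fs − 28 Hz = 8 Hz.
48 Hz mod fs = 12 Hz.
12 Hz ≤ fs/2 = 18 Hz, appears at 12 Hz.
Distinct values: {8 Hz, 12 Hz}.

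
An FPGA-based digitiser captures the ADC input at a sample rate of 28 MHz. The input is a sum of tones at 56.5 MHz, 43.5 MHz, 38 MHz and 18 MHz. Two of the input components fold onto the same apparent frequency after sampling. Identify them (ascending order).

fs/2 = 14 MHz.
56.5 MHz mod fs = 0.5 MHz.
0.5 MHz ≤ fs/2 = 14 MHz, appears at 0.5 MHz.
43.5 MHz mod fs = 15.5 MHz.
15.5 MHz > fs/2 = 14 MHz, folds to fs − 15.5 MHz = 12.5 MHz.
38 MHz mod fs = 10 MHz.
10 MHz ≤ fs/2 = 14 MHz, appears at 10 MHz.
18 MHz > fs/2 = 14 MHz, folds to fs − 18 MHz = 10 MHz.
18 MHz and 38 MHz both map to 10 MHz.

18 MHz, 38 MHz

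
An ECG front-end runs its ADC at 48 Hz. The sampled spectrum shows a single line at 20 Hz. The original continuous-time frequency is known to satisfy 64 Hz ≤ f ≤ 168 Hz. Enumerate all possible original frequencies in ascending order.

68 Hz, 76 Hz, 116 Hz, 124 Hz, 164 Hz

Frequencies that alias to 20 Hz are k·fs ± 20 Hz for integer k ≥ 0.
k=0: 20 Hz.
k=1: 28 Hz, 68 Hz.
k=2: 76 Hz, 116 Hz.
k=3: 124 Hz, 164 Hz.
k=4: 172 Hz, 212 Hz.
Within [64 Hz, 168 Hz]: 68 Hz, 76 Hz, 116 Hz, 124 Hz, 164 Hz.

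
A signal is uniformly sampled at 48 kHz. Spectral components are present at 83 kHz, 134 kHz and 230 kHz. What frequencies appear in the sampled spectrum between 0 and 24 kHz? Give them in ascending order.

fs/2 = 24 kHz.
83 kHz mod fs = 35 kHz.
35 kHz > fs/2 = 24 kHz, folds to fs − 35 kHz = 13 kHz.
134 kHz mod fs = 38 kHz.
38 kHz > fs/2 = 24 kHz, folds to fs − 38 kHz = 10 kHz.
230 kHz mod fs = 38 kHz.
38 kHz > fs/2 = 24 kHz, folds to fs − 38 kHz = 10 kHz.
Distinct values: {10 kHz, 13 kHz}.

10 kHz, 13 kHz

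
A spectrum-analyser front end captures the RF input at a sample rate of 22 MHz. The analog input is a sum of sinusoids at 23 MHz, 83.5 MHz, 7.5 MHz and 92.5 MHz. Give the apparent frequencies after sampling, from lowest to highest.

fs/2 = 11 MHz.
23 MHz mod fs = 1 MHz.
1 MHz ≤ fs/2 = 11 MHz, appears at 1 MHz.
83.5 MHz mod fs = 17.5 MHz.
17.5 MHz > fs/2 = 11 MHz, folds to fs − 17.5 MHz = 4.5 MHz.
7.5 MHz ≤ fs/2 = 11 MHz, passes unchanged.
92.5 MHz mod fs = 4.5 MHz.
4.5 MHz ≤ fs/2 = 11 MHz, appears at 4.5 MHz.
Distinct values: {1 MHz, 4.5 MHz, 7.5 MHz}.

1 MHz, 4.5 MHz, 7.5 MHz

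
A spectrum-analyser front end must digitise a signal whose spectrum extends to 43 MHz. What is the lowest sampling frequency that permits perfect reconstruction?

Nyquist rate = 2 × 43 MHz = 86 MHz.

86 MHz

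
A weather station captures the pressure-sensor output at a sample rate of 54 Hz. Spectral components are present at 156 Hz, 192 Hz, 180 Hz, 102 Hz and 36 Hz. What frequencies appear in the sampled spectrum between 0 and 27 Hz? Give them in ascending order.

6 Hz, 18 Hz, 24 Hz

fs/2 = 27 Hz.
156 Hz mod fs = 48 Hz.
48 Hz > fs/2 = 27 Hz, folds to fs − 48 Hz = 6 Hz.
192 Hz mod fs = 30 Hz.
30 Hz > fs/2 = 27 Hz, folds to fs − 30 Hz = 24 Hz.
180 Hz mod fs = 18 Hz.
18 Hz ≤ fs/2 = 27 Hz, appears at 18 Hz.
102 Hz mod fs = 48 Hz.
48 Hz > fs/2 = 27 Hz, folds to fs − 48 Hz = 6 Hz.
36 Hz > fs/2 = 27 Hz, folds to fs − 36 Hz = 18 Hz.
Distinct values: {6 Hz, 18 Hz, 24 Hz}.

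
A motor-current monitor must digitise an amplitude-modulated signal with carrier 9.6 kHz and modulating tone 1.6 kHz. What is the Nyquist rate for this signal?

22.4 kHz

AM sidebands sit at fc ± fm = 8 kHz and 11.2 kHz.
Highest-frequency component: 11.2 kHz.
Nyquist rate = 2 × 11.2 kHz = 22.4 kHz.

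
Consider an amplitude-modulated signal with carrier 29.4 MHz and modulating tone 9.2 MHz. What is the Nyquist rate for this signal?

AM sidebands sit at fc ± fm = 20.2 MHz and 38.6 MHz.
Highest-frequency component: 38.6 MHz.
Nyquist rate = 2 × 38.6 MHz = 77.2 MHz.

77.2 MHz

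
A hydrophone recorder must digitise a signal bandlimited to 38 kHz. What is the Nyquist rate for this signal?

Nyquist rate = 2 × 38 kHz = 76 kHz.

76 kHz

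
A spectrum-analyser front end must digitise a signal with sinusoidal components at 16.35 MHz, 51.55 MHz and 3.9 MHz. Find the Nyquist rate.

103.1 MHz

Highest-frequency component: 51.55 MHz.
Nyquist rate = 2 × 51.55 MHz = 103.1 MHz.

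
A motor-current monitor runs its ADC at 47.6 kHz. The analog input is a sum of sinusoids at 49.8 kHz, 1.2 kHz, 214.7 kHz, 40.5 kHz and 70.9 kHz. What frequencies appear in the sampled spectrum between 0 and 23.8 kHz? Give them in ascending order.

fs/2 = 23.8 kHz.
49.8 kHz mod fs = 2.2 kHz.
2.2 kHz ≤ fs/2 = 23.8 kHz, appears at 2.2 kHz.
1.2 kHz ≤ fs/2 = 23.8 kHz, passes unchanged.
214.7 kHz mod fs = 24.3 kHz.
24.3 kHz > fs/2 = 23.8 kHz, folds to fs − 24.3 kHz = 23.3 kHz.
40.5 kHz > fs/2 = 23.8 kHz, folds to fs − 40.5 kHz = 7.1 kHz.
70.9 kHz mod fs = 23.3 kHz.
23.3 kHz ≤ fs/2 = 23.8 kHz, appears at 23.3 kHz.
Distinct values: {1.2 kHz, 2.2 kHz, 7.1 kHz, 23.3 kHz}.

1.2 kHz, 2.2 kHz, 7.1 kHz, 23.3 kHz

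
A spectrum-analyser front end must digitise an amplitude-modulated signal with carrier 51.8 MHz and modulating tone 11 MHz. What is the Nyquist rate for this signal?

125.6 MHz

AM sidebands sit at fc ± fm = 40.8 MHz and 62.8 MHz.
Highest-frequency component: 62.8 MHz.
Nyquist rate = 2 × 62.8 MHz = 125.6 MHz.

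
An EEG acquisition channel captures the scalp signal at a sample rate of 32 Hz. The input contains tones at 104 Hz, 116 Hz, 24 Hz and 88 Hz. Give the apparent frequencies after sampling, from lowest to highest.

fs/2 = 16 Hz.
104 Hz mod fs = 8 Hz.
8 Hz ≤ fs/2 = 16 Hz, appears at 8 Hz.
116 Hz mod fs = 20 Hz.
20 Hz > fs/2 = 16 Hz, folds to fs − 20 Hz = 12 Hz.
24 Hz > fs/2 = 16 Hz, folds to fs − 24 Hz = 8 Hz.
88 Hz mod fs = 24 Hz.
24 Hz > fs/2 = 16 Hz, folds to fs − 24 Hz = 8 Hz.
Distinct values: {8 Hz, 12 Hz}.

8 Hz, 12 Hz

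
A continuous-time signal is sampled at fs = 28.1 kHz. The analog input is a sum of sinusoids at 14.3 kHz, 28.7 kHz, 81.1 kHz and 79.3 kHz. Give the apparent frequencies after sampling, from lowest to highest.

fs/2 = 14.05 kHz.
14.3 kHz > fs/2 = 14.05 kHz, folds to fs − 14.3 kHz = 13.8 kHz.
28.7 kHz mod fs = 0.6 kHz.
0.6 kHz ≤ fs/2 = 14.05 kHz, appears at 0.6 kHz.
81.1 kHz mod fs = 24.9 kHz.
24.9 kHz > fs/2 = 14.05 kHz, folds to fs − 24.9 kHz = 3.2 kHz.
79.3 kHz mod fs = 23.1 kHz.
23.1 kHz > fs/2 = 14.05 kHz, folds to fs − 23.1 kHz = 5 kHz.
Distinct values: {0.6 kHz, 3.2 kHz, 5 kHz, 13.8 kHz}.

0.6 kHz, 3.2 kHz, 5 kHz, 13.8 kHz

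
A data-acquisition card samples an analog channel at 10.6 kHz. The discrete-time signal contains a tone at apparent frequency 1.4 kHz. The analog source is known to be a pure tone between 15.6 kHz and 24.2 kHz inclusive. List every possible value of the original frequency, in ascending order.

19.8 kHz, 22.6 kHz

Frequencies that alias to 1.4 kHz are k·fs ± 1.4 kHz for integer k ≥ 0.
k=0: 1.4 kHz.
k=1: 9.2 kHz, 12 kHz.
k=2: 19.8 kHz, 22.6 kHz.
k=3: 30.4 kHz, 33.2 kHz.
Within [15.6 kHz, 24.2 kHz]: 19.8 kHz, 22.6 kHz.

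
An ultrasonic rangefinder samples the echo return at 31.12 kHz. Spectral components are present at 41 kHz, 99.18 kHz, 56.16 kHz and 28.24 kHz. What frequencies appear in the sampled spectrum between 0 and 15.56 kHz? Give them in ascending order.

2.88 kHz, 5.82 kHz, 6.08 kHz, 9.88 kHz

fs/2 = 15.56 kHz.
41 kHz mod fs = 9.88 kHz.
9.88 kHz ≤ fs/2 = 15.56 kHz, appears at 9.88 kHz.
99.18 kHz mod fs = 5.82 kHz.
5.82 kHz ≤ fs/2 = 15.56 kHz, appears at 5.82 kHz.
56.16 kHz mod fs = 25.04 kHz.
25.04 kHz > fs/2 = 15.56 kHz, folds to fs − 25.04 kHz = 6.08 kHz.
28.24 kHz > fs/2 = 15.56 kHz, folds to fs − 28.24 kHz = 2.88 kHz.
Distinct values: {2.88 kHz, 5.82 kHz, 6.08 kHz, 9.88 kHz}.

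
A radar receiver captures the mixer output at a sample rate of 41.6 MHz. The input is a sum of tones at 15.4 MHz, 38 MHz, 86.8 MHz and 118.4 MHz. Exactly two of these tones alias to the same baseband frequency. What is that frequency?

3.6 MHz

fs/2 = 20.8 MHz.
15.4 MHz ≤ fs/2 = 20.8 MHz, passes unchanged.
38 MHz > fs/2 = 20.8 MHz, folds to fs − 38 MHz = 3.6 MHz.
86.8 MHz mod fs = 3.6 MHz.
3.6 MHz ≤ fs/2 = 20.8 MHz, appears at 3.6 MHz.
118.4 MHz mod fs = 35.2 MHz.
35.2 MHz > fs/2 = 20.8 MHz, folds to fs − 35.2 MHz = 6.4 MHz.
38 MHz and 86.8 MHz both map to 3.6 MHz.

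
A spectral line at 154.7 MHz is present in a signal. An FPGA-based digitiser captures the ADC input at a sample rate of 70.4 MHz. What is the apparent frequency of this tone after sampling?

13.9 MHz

154.7 MHz mod fs = 13.9 MHz.
13.9 MHz ≤ fs/2 = 35.2 MHz, appears at 13.9 MHz.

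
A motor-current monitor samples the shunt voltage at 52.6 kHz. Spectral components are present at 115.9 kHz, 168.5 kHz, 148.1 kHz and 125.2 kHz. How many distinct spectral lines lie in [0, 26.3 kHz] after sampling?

3

fs/2 = 26.3 kHz.
115.9 kHz mod fs = 10.7 kHz.
10.7 kHz ≤ fs/2 = 26.3 kHz, appears at 10.7 kHz.
168.5 kHz mod fs = 10.7 kHz.
10.7 kHz ≤ fs/2 = 26.3 kHz, appears at 10.7 kHz.
148.1 kHz mod fs = 42.9 kHz.
42.9 kHz > fs/2 = 26.3 kHz, folds to fs − 42.9 kHz = 9.7 kHz.
125.2 kHz mod fs = 20 kHz.
20 kHz ≤ fs/2 = 26.3 kHz, appears at 20 kHz.
Distinct values: {9.7 kHz, 10.7 kHz, 20 kHz} → 3.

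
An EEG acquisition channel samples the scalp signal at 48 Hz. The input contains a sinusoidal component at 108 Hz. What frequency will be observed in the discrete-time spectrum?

12 Hz

108 Hz mod fs = 12 Hz.
12 Hz ≤ fs/2 = 24 Hz, appears at 12 Hz.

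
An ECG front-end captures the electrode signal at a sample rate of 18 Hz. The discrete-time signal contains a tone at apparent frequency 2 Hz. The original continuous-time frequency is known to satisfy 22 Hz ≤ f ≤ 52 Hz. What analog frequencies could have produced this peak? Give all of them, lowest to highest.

Frequencies that alias to 2 Hz are k·fs ± 2 Hz for integer k ≥ 0.
k=0: 2 Hz.
k=1: 16 Hz, 20 Hz.
k=2: 34 Hz, 38 Hz.
k=3: 52 Hz, 56 Hz.
k=4: 70 Hz, 74 Hz.
Within [22 Hz, 52 Hz]: 34 Hz, 38 Hz, 52 Hz.

34 Hz, 38 Hz, 52 Hz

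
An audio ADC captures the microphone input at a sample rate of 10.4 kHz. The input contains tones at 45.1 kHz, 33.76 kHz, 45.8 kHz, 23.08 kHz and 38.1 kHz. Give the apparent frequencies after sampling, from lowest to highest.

fs/2 = 5.2 kHz.
45.1 kHz mod fs = 3.5 kHz.
3.5 kHz ≤ fs/2 = 5.2 kHz, appears at 3.5 kHz.
33.76 kHz mod fs = 2.56 kHz.
2.56 kHz ≤ fs/2 = 5.2 kHz, appears at 2.56 kHz.
45.8 kHz mod fs = 4.2 kHz.
4.2 kHz ≤ fs/2 = 5.2 kHz, appears at 4.2 kHz.
23.08 kHz mod fs = 2.28 kHz.
2.28 kHz ≤ fs/2 = 5.2 kHz, appears at 2.28 kHz.
38.1 kHz mod fs = 6.9 kHz.
6.9 kHz > fs/2 = 5.2 kHz, folds to fs − 6.9 kHz = 3.5 kHz.
Distinct values: {2.28 kHz, 2.56 kHz, 3.5 kHz, 4.2 kHz}.

2.28 kHz, 2.56 kHz, 3.5 kHz, 4.2 kHz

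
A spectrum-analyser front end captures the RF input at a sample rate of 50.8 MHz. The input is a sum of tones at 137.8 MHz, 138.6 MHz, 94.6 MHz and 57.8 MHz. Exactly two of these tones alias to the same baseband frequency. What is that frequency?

7 MHz

fs/2 = 25.4 MHz.
137.8 MHz mod fs = 36.2 MHz.
36.2 MHz > fs/2 = 25.4 MHz, folds to fs − 36.2 MHz = 14.6 MHz.
138.6 MHz mod fs = 37 MHz.
37 MHz > fs/2 = 25.4 MHz, folds to fs − 37 MHz = 13.8 MHz.
94.6 MHz mod fs = 43.8 MHz.
43.8 MHz > fs/2 = 25.4 MHz, folds to fs − 43.8 MHz = 7 MHz.
57.8 MHz mod fs = 7 MHz.
7 MHz ≤ fs/2 = 25.4 MHz, appears at 7 MHz.
57.8 MHz and 94.6 MHz both map to 7 MHz.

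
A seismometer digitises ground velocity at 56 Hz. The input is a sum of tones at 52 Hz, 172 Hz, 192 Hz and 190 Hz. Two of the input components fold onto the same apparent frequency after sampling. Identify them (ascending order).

fs/2 = 28 Hz.
52 Hz > fs/2 = 28 Hz, folds to fs − 52 Hz = 4 Hz.
172 Hz mod fs = 4 Hz.
4 Hz ≤ fs/2 = 28 Hz, appears at 4 Hz.
192 Hz mod fs = 24 Hz.
24 Hz ≤ fs/2 = 28 Hz, appears at 24 Hz.
190 Hz mod fs = 22 Hz.
22 Hz ≤ fs/2 = 28 Hz, appears at 22 Hz.
52 Hz and 172 Hz both map to 4 Hz.

52 Hz, 172 Hz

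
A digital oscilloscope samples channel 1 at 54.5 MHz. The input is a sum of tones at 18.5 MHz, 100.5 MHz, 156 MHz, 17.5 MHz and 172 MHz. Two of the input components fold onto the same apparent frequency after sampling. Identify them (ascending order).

fs/2 = 27.25 MHz.
18.5 MHz ≤ fs/2 = 27.25 MHz, passes unchanged.
100.5 MHz mod fs = 46 MHz.
46 MHz > fs/2 = 27.25 MHz, folds to fs − 46 MHz = 8.5 MHz.
156 MHz mod fs = 47 MHz.
47 MHz > fs/2 = 27.25 MHz, folds to fs − 47 MHz = 7.5 MHz.
17.5 MHz ≤ fs/2 = 27.25 MHz, passes unchanged.
172 MHz mod fs = 8.5 MHz.
8.5 MHz ≤ fs/2 = 27.25 MHz, appears at 8.5 MHz.
100.5 MHz and 172 MHz both map to 8.5 MHz.

100.5 MHz, 172 MHz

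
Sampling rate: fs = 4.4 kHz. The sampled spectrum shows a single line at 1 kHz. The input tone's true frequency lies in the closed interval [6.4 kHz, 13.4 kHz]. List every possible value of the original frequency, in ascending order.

7.8 kHz, 9.8 kHz, 12.2 kHz

Frequencies that alias to 1 kHz are k·fs ± 1 kHz for integer k ≥ 0.
k=0: 1 kHz.
k=1: 3.4 kHz, 5.4 kHz.
k=2: 7.8 kHz, 9.8 kHz.
k=3: 12.2 kHz, 14.2 kHz.
k=4: 16.6 kHz, 18.6 kHz.
Within [6.4 kHz, 13.4 kHz]: 7.8 kHz, 9.8 kHz, 12.2 kHz.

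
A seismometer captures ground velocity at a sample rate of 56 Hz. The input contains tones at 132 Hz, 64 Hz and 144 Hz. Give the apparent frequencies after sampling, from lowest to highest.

fs/2 = 28 Hz.
132 Hz mod fs = 20 Hz.
20 Hz ≤ fs/2 = 28 Hz, appears at 20 Hz.
64 Hz mod fs = 8 Hz.
8 Hz ≤ fs/2 = 28 Hz, appears at 8 Hz.
144 Hz mod fs = 32 Hz.
32 Hz > fs/2 = 28 Hz, folds to fs − 32 Hz = 24 Hz.
Distinct values: {8 Hz, 20 Hz, 24 Hz}.

8 Hz, 20 Hz, 24 Hz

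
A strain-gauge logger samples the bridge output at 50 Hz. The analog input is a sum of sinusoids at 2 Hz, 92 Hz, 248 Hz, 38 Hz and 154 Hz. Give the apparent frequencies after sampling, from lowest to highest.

2 Hz, 4 Hz, 8 Hz, 12 Hz

fs/2 = 25 Hz.
2 Hz ≤ fs/2 = 25 Hz, passes unchanged.
92 Hz mod fs = 42 Hz.
42 Hz > fs/2 = 25 Hz, folds to fs − 42 Hz = 8 Hz.
248 Hz mod fs = 48 Hz.
48 Hz > fs/2 = 25 Hz, folds to fs − 48 Hz = 2 Hz.
38 Hz > fs/2 = 25 Hz, folds to fs − 38 Hz = 12 Hz.
154 Hz mod fs = 4 Hz.
4 Hz ≤ fs/2 = 25 Hz, appears at 4 Hz.
Distinct values: {2 Hz, 4 Hz, 8 Hz, 12 Hz}.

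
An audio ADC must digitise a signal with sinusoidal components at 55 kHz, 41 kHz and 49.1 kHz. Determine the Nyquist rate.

110 kHz

Highest-frequency component: 55 kHz.
Nyquist rate = 2 × 55 kHz = 110 kHz.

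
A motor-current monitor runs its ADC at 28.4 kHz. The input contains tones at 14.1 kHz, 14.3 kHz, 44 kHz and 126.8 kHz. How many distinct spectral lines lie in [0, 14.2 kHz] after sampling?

3

fs/2 = 14.2 kHz.
14.1 kHz ≤ fs/2 = 14.2 kHz, passes unchanged.
14.3 kHz > fs/2 = 14.2 kHz, folds to fs − 14.3 kHz = 14.1 kHz.
44 kHz mod fs = 15.6 kHz.
15.6 kHz > fs/2 = 14.2 kHz, folds to fs − 15.6 kHz = 12.8 kHz.
126.8 kHz mod fs = 13.2 kHz.
13.2 kHz ≤ fs/2 = 14.2 kHz, appears at 13.2 kHz.
Distinct values: {12.8 kHz, 13.2 kHz, 14.1 kHz} → 3.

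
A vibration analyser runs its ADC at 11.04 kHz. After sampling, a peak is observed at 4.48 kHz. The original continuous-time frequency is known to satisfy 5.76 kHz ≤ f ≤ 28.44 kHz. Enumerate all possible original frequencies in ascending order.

6.56 kHz, 15.52 kHz, 17.6 kHz, 26.56 kHz

Frequencies that alias to 4.48 kHz are k·fs ± 4.48 kHz for integer k ≥ 0.
k=0: 4.48 kHz.
k=1: 6.56 kHz, 15.52 kHz.
k=2: 17.6 kHz, 26.56 kHz.
k=3: 28.64 kHz, 37.6 kHz.
Within [5.76 kHz, 28.44 kHz]: 6.56 kHz, 15.52 kHz, 17.6 kHz, 26.56 kHz.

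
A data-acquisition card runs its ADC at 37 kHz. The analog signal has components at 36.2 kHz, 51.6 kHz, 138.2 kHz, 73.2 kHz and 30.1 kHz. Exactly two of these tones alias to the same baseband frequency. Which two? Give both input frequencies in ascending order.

fs/2 = 18.5 kHz.
36.2 kHz > fs/2 = 18.5 kHz, folds to fs − 36.2 kHz = 0.8 kHz.
51.6 kHz mod fs = 14.6 kHz.
14.6 kHz ≤ fs/2 = 18.5 kHz, appears at 14.6 kHz.
138.2 kHz mod fs = 27.2 kHz.
27.2 kHz > fs/2 = 18.5 kHz, folds to fs − 27.2 kHz = 9.8 kHz.
73.2 kHz mod fs = 36.2 kHz.
36.2 kHz > fs/2 = 18.5 kHz, folds to fs − 36.2 kHz = 0.8 kHz.
30.1 kHz > fs/2 = 18.5 kHz, folds to fs − 30.1 kHz = 6.9 kHz.
36.2 kHz and 73.2 kHz both map to 0.8 kHz.

36.2 kHz, 73.2 kHz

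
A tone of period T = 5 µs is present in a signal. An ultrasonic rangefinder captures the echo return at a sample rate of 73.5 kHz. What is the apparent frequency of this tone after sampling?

20.5 kHz

T = 5 µs → f = 1/T = 200 kHz.
200 kHz mod fs = 53 kHz.
53 kHz > fs/2 = 36.75 kHz, folds to fs − 53 kHz = 20.5 kHz.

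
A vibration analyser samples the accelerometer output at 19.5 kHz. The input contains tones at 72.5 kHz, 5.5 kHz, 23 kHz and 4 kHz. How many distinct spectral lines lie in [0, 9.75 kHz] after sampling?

fs/2 = 9.75 kHz.
72.5 kHz mod fs = 14 kHz.
14 kHz > fs/2 = 9.75 kHz, folds to fs − 14 kHz = 5.5 kHz.
5.5 kHz ≤ fs/2 = 9.75 kHz, passes unchanged.
23 kHz mod fs = 3.5 kHz.
3.5 kHz ≤ fs/2 = 9.75 kHz, appears at 3.5 kHz.
4 kHz ≤ fs/2 = 9.75 kHz, passes unchanged.
Distinct values: {3.5 kHz, 4 kHz, 5.5 kHz} → 3.

3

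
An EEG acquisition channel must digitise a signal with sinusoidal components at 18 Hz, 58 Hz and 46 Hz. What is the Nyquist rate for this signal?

Highest-frequency component: 58 Hz.
Nyquist rate = 2 × 58 Hz = 116 Hz.

116 Hz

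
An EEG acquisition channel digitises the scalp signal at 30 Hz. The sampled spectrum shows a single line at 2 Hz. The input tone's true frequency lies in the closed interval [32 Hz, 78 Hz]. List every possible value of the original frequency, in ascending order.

32 Hz, 58 Hz, 62 Hz

Frequencies that alias to 2 Hz are k·fs ± 2 Hz for integer k ≥ 0.
k=0: 2 Hz.
k=1: 28 Hz, 32 Hz.
k=2: 58 Hz, 62 Hz.
k=3: 88 Hz, 92 Hz.
Within [32 Hz, 78 Hz]: 32 Hz, 58 Hz, 62 Hz.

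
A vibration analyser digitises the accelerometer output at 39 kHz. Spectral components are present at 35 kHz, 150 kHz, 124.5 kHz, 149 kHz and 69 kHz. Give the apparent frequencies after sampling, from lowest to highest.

fs/2 = 19.5 kHz.
35 kHz > fs/2 = 19.5 kHz, folds to fs − 35 kHz = 4 kHz.
150 kHz mod fs = 33 kHz.
33 kHz > fs/2 = 19.5 kHz, folds to fs − 33 kHz = 6 kHz.
124.5 kHz mod fs = 7.5 kHz.
7.5 kHz ≤ fs/2 = 19.5 kHz, appears at 7.5 kHz.
149 kHz mod fs = 32 kHz.
32 kHz > fs/2 = 19.5 kHz, folds to fs − 32 kHz = 7 kHz.
69 kHz mod fs = 30 kHz.
30 kHz > fs/2 = 19.5 kHz, folds to fs − 30 kHz = 9 kHz.
Distinct values: {4 kHz, 6 kHz, 7 kHz, 7.5 kHz, 9 kHz}.

4 kHz, 6 kHz, 7 kHz, 7.5 kHz, 9 kHz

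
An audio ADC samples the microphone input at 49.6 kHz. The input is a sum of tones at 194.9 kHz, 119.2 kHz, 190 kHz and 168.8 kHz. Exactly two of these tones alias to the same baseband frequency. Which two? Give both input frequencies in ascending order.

119.2 kHz, 168.8 kHz

fs/2 = 24.8 kHz.
194.9 kHz mod fs = 46.1 kHz.
46.1 kHz > fs/2 = 24.8 kHz, folds to fs − 46.1 kHz = 3.5 kHz.
119.2 kHz mod fs = 20 kHz.
20 kHz ≤ fs/2 = 24.8 kHz, appears at 20 kHz.
190 kHz mod fs = 41.2 kHz.
41.2 kHz > fs/2 = 24.8 kHz, folds to fs − 41.2 kHz = 8.4 kHz.
168.8 kHz mod fs = 20 kHz.
20 kHz ≤ fs/2 = 24.8 kHz, appears at 20 kHz.
119.2 kHz and 168.8 kHz both map to 20 kHz.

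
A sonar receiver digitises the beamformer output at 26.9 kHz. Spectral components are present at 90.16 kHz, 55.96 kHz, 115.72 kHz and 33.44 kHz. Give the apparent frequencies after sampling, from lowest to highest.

fs/2 = 13.45 kHz.
90.16 kHz mod fs = 9.46 kHz.
9.46 kHz ≤ fs/2 = 13.45 kHz, appears at 9.46 kHz.
55.96 kHz mod fs = 2.16 kHz.
2.16 kHz ≤ fs/2 = 13.45 kHz, appears at 2.16 kHz.
115.72 kHz mod fs = 8.12 kHz.
8.12 kHz ≤ fs/2 = 13.45 kHz, appears at 8.12 kHz.
33.44 kHz mod fs = 6.54 kHz.
6.54 kHz ≤ fs/2 = 13.45 kHz, appears at 6.54 kHz.
Distinct values: {2.16 kHz, 6.54 kHz, 8.12 kHz, 9.46 kHz}.

2.16 kHz, 6.54 kHz, 8.12 kHz, 9.46 kHz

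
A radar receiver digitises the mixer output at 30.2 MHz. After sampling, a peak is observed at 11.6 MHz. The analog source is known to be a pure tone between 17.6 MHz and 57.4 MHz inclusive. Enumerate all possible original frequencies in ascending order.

18.6 MHz, 41.8 MHz, 48.8 MHz

Frequencies that alias to 11.6 MHz are k·fs ± 11.6 MHz for integer k ≥ 0.
k=0: 11.6 MHz.
k=1: 18.6 MHz, 41.8 MHz.
k=2: 48.8 MHz, 72 MHz.
k=3: 79 MHz, 102.2 MHz.
Within [17.6 MHz, 57.4 MHz]: 18.6 MHz, 41.8 MHz, 48.8 MHz.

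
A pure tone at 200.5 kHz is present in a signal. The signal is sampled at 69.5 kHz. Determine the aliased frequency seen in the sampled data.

8 kHz

200.5 kHz mod fs = 61.5 kHz.
61.5 kHz > fs/2 = 34.75 kHz, folds to fs − 61.5 kHz = 8 kHz.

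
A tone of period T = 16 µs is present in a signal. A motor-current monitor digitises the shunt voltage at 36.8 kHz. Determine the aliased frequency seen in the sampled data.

11.1 kHz

T = 16 µs → f = 1/T = 62.5 kHz.
62.5 kHz mod fs = 25.7 kHz.
25.7 kHz > fs/2 = 18.4 kHz, folds to fs − 25.7 kHz = 11.1 kHz.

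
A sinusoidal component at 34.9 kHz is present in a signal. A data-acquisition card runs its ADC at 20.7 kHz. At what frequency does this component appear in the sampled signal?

34.9 kHz mod fs = 14.2 kHz.
14.2 kHz > fs/2 = 10.35 kHz, folds to fs − 14.2 kHz = 6.5 kHz.

6.5 kHz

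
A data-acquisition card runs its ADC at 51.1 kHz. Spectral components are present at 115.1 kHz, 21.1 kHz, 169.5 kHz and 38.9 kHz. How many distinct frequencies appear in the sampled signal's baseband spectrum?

fs/2 = 25.55 kHz.
115.1 kHz mod fs = 12.9 kHz.
12.9 kHz ≤ fs/2 = 25.55 kHz, appears at 12.9 kHz.
21.1 kHz ≤ fs/2 = 25.55 kHz, passes unchanged.
169.5 kHz mod fs = 16.2 kHz.
16.2 kHz ≤ fs/2 = 25.55 kHz, appears at 16.2 kHz.
38.9 kHz > fs/2 = 25.55 kHz, folds to fs − 38.9 kHz = 12.2 kHz.
Distinct values: {12.2 kHz, 12.9 kHz, 16.2 kHz, 21.1 kHz} → 4.

4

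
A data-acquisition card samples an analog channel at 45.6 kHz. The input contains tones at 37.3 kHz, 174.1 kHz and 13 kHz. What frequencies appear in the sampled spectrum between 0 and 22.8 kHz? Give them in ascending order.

8.3 kHz, 13 kHz

fs/2 = 22.8 kHz.
37.3 kHz > fs/2 = 22.8 kHz, folds to fs − 37.3 kHz = 8.3 kHz.
174.1 kHz mod fs = 37.3 kHz.
37.3 kHz > fs/2 = 22.8 kHz, folds to fs − 37.3 kHz = 8.3 kHz.
13 kHz ≤ fs/2 = 22.8 kHz, passes unchanged.
Distinct values: {8.3 kHz, 13 kHz}.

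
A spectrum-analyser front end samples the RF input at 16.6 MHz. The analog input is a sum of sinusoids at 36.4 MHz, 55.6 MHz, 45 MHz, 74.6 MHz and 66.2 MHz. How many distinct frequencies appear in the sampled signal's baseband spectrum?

5

fs/2 = 8.3 MHz.
36.4 MHz mod fs = 3.2 MHz.
3.2 MHz ≤ fs/2 = 8.3 MHz, appears at 3.2 MHz.
55.6 MHz mod fs = 5.8 MHz.
5.8 MHz ≤ fs/2 = 8.3 MHz, appears at 5.8 MHz.
45 MHz mod fs = 11.8 MHz.
11.8 MHz > fs/2 = 8.3 MHz, folds to fs − 11.8 MHz = 4.8 MHz.
74.6 MHz mod fs = 8.2 MHz.
8.2 MHz ≤ fs/2 = 8.3 MHz, appears at 8.2 MHz.
66.2 MHz mod fs = 16.4 MHz.
16.4 MHz > fs/2 = 8.3 MHz, folds to fs − 16.4 MHz = 0.2 MHz.
Distinct values: {0.2 MHz, 3.2 MHz, 4.8 MHz, 5.8 MHz, 8.2 MHz} → 5.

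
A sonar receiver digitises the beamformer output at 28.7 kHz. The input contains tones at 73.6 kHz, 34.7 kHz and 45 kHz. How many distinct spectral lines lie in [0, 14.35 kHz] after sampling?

3

fs/2 = 14.35 kHz.
73.6 kHz mod fs = 16.2 kHz.
16.2 kHz > fs/2 = 14.35 kHz, folds to fs − 16.2 kHz = 12.5 kHz.
34.7 kHz mod fs = 6 kHz.
6 kHz ≤ fs/2 = 14.35 kHz, appears at 6 kHz.
45 kHz mod fs = 16.3 kHz.
16.3 kHz > fs/2 = 14.35 kHz, folds to fs − 16.3 kHz = 12.4 kHz.
Distinct values: {6 kHz, 12.4 kHz, 12.5 kHz} → 3.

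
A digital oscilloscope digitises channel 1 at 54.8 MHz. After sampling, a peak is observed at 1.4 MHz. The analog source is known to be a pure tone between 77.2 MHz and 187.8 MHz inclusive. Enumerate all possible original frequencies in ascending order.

108.2 MHz, 111 MHz, 163 MHz, 165.8 MHz

Frequencies that alias to 1.4 MHz are k·fs ± 1.4 MHz for integer k ≥ 0.
k=0: 1.4 MHz.
k=1: 53.4 MHz, 56.2 MHz.
k=2: 108.2 MHz, 111 MHz.
k=3: 163 MHz, 165.8 MHz.
k=4: 217.8 MHz, 220.6 MHz.
Within [77.2 MHz, 187.8 MHz]: 108.2 MHz, 111 MHz, 163 MHz, 165.8 MHz.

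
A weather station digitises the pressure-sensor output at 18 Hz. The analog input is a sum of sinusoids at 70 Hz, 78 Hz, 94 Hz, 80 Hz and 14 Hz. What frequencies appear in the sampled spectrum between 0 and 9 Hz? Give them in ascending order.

2 Hz, 4 Hz, 6 Hz, 8 Hz

fs/2 = 9 Hz.
70 Hz mod fs = 16 Hz.
16 Hz > fs/2 = 9 Hz, folds to fs − 16 Hz = 2 Hz.
78 Hz mod fs = 6 Hz.
6 Hz ≤ fs/2 = 9 Hz, appears at 6 Hz.
94 Hz mod fs = 4 Hz.
4 Hz ≤ fs/2 = 9 Hz, appears at 4 Hz.
80 Hz mod fs = 8 Hz.
8 Hz ≤ fs/2 = 9 Hz, appears at 8 Hz.
14 Hz > fs/2 = 9 Hz, folds to fs − 14 Hz = 4 Hz.
Distinct values: {2 Hz, 4 Hz, 6 Hz, 8 Hz}.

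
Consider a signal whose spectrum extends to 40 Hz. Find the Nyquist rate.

80 Hz

Nyquist rate = 2 × 40 Hz = 80 Hz.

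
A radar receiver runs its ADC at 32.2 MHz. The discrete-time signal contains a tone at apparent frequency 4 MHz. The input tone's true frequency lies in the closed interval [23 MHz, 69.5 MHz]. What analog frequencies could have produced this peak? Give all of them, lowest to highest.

28.2 MHz, 36.2 MHz, 60.4 MHz, 68.4 MHz

Frequencies that alias to 4 MHz are k·fs ± 4 MHz for integer k ≥ 0.
k=0: 4 MHz.
k=1: 28.2 MHz, 36.2 MHz.
k=2: 60.4 MHz, 68.4 MHz.
k=3: 92.6 MHz, 100.6 MHz.
Within [23 MHz, 69.5 MHz]: 28.2 MHz, 36.2 MHz, 60.4 MHz, 68.4 MHz.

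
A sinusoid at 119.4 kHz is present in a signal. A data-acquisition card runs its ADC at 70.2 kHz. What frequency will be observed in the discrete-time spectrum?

21 kHz

119.4 kHz mod fs = 49.2 kHz.
49.2 kHz > fs/2 = 35.1 kHz, folds to fs − 49.2 kHz = 21 kHz.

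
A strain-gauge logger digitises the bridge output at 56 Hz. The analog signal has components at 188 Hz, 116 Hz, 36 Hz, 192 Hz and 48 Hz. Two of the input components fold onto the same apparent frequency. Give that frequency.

fs/2 = 28 Hz.
188 Hz mod fs = 20 Hz.
20 Hz ≤ fs/2 = 28 Hz, appears at 20 Hz.
116 Hz mod fs = 4 Hz.
4 Hz ≤ fs/2 = 28 Hz, appears at 4 Hz.
36 Hz > fs/2 = 28 Hz, folds to fs − 36 Hz = 20 Hz.
192 Hz mod fs = 24 Hz.
24 Hz ≤ fs/2 = 28 Hz, appears at 24 Hz.
48 Hz > fs/2 = 28 Hz, folds to fs − 48 Hz = 8 Hz.
36 Hz and 188 Hz both map to 20 Hz.

20 Hz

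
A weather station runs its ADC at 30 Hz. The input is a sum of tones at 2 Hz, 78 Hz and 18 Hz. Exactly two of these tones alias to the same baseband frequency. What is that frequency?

12 Hz

fs/2 = 15 Hz.
2 Hz ≤ fs/2 = 15 Hz, passes unchanged.
78 Hz mod fs = 18 Hz.
18 Hz > fs/2 = 15 Hz, folds to fs − 18 Hz = 12 Hz.
18 Hz > fs/2 = 15 Hz, folds to fs − 18 Hz = 12 Hz.
18 Hz and 78 Hz both map to 12 Hz.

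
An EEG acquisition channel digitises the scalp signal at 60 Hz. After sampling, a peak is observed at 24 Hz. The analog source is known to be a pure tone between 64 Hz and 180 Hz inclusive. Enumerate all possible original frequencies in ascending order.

84 Hz, 96 Hz, 144 Hz, 156 Hz

Frequencies that alias to 24 Hz are k·fs ± 24 Hz for integer k ≥ 0.
k=0: 24 Hz.
k=1: 36 Hz, 84 Hz.
k=2: 96 Hz, 144 Hz.
k=3: 156 Hz, 204 Hz.
k=4: 216 Hz, 264 Hz.
Within [64 Hz, 180 Hz]: 84 Hz, 96 Hz, 144 Hz, 156 Hz.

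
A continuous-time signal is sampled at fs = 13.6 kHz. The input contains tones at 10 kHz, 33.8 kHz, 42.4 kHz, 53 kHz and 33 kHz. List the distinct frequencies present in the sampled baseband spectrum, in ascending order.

fs/2 = 6.8 kHz.
10 kHz > fs/2 = 6.8 kHz, folds to fs − 10 kHz = 3.6 kHz.
33.8 kHz mod fs = 6.6 kHz.
6.6 kHz ≤ fs/2 = 6.8 kHz, appears at 6.6 kHz.
42.4 kHz mod fs = 1.6 kHz.
1.6 kHz ≤ fs/2 = 6.8 kHz, appears at 1.6 kHz.
53 kHz mod fs = 12.2 kHz.
12.2 kHz > fs/2 = 6.8 kHz, folds to fs − 12.2 kHz = 1.4 kHz.
33 kHz mod fs = 5.8 kHz.
5.8 kHz ≤ fs/2 = 6.8 kHz, appears at 5.8 kHz.
Distinct values: {1.4 kHz, 1.6 kHz, 3.6 kHz, 5.8 kHz, 6.6 kHz}.

1.4 kHz, 1.6 kHz, 3.6 kHz, 5.8 kHz, 6.6 kHz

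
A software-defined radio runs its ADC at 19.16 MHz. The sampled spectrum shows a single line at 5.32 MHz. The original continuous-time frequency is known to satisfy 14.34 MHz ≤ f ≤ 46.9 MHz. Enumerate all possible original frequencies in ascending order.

24.48 MHz, 33 MHz, 43.64 MHz

Frequencies that alias to 5.32 MHz are k·fs ± 5.32 MHz for integer k ≥ 0.
k=0: 5.32 MHz.
k=1: 13.84 MHz, 24.48 MHz.
k=2: 33 MHz, 43.64 MHz.
k=3: 52.16 MHz, 62.8 MHz.
Within [14.34 MHz, 46.9 MHz]: 24.48 MHz, 33 MHz, 43.64 MHz.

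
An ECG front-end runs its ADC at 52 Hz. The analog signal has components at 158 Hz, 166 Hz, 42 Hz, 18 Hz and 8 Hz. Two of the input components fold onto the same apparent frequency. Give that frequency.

fs/2 = 26 Hz.
158 Hz mod fs = 2 Hz.
2 Hz ≤ fs/2 = 26 Hz, appears at 2 Hz.
166 Hz mod fs = 10 Hz.
10 Hz ≤ fs/2 = 26 Hz, appears at 10 Hz.
42 Hz > fs/2 = 26 Hz, folds to fs − 42 Hz = 10 Hz.
18 Hz ≤ fs/2 = 26 Hz, passes unchanged.
8 Hz ≤ fs/2 = 26 Hz, passes unchanged.
42 Hz and 166 Hz both map to 10 Hz.

10 Hz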